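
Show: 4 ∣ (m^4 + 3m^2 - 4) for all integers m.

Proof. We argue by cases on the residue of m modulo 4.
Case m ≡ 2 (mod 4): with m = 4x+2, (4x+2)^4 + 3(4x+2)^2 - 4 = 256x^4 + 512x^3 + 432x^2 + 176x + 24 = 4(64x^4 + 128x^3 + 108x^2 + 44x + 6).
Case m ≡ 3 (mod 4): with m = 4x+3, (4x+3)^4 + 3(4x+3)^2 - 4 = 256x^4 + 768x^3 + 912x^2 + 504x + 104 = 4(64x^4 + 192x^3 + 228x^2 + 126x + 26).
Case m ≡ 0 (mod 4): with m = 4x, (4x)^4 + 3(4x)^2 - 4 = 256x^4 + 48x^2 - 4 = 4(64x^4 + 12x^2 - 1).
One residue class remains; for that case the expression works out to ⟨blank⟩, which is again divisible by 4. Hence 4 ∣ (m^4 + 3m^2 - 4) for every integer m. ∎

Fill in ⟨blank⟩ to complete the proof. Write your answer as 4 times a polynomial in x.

The residues treated are {2, 3, 0}, so the missing case is m ≡ 1 (mod 4); write m = 4x+1.
Then (4x+1)^4 + 3(4x+1)^2 - 4 = 256x^4 + 256x^3 + 144x^2 + 40x = 4(64x^4 + 64x^3 + 36x^2 + 10x).

4(64x^4 + 64x^3 + 36x^2 + 10x)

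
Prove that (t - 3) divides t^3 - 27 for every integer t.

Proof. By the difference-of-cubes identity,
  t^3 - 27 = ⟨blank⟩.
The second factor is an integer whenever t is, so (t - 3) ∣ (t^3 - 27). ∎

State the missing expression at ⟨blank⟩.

Polynomial division of t^3 - 27 by t - 3 leaves remainder 0 and quotient t^2 + 3t + 9.
Hence t^3 - 27 = (t - 3)(t^2 + 3t + 9).

(t - 3)(t^2 + 3t + 9)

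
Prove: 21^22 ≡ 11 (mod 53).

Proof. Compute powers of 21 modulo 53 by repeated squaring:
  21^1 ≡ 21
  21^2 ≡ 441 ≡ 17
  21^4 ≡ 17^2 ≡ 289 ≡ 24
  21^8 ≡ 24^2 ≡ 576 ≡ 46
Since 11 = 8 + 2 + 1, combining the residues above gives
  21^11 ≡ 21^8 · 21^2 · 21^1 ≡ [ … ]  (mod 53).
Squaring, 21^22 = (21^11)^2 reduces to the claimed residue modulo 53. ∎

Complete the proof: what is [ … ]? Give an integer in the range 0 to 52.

Multiply the listed residues: 46 · 17 · 21 = 782 → 16422.
Reducing modulo 53: 16422 = 309·53 + 45, so 21^11 ≡ 45.

45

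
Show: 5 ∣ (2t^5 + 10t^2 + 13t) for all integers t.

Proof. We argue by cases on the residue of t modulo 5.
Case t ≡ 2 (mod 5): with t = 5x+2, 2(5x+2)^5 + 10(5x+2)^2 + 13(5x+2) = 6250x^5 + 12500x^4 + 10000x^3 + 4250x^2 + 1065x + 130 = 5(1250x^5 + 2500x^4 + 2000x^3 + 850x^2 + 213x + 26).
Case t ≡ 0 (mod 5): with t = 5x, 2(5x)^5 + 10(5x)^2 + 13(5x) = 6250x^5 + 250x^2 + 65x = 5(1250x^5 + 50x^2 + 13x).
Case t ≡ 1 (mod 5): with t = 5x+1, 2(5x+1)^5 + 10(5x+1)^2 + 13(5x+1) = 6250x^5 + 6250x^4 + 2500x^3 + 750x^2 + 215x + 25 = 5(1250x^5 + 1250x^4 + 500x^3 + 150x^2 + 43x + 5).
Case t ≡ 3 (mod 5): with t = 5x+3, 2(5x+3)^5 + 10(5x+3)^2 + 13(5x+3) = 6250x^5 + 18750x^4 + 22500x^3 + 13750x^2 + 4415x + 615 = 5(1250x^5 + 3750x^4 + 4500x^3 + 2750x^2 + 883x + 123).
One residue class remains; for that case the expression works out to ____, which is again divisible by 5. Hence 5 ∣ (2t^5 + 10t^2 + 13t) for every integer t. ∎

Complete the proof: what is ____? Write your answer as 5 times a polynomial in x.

5(1250x^5 + 5000x^4 + 8000x^3 + 6450x^2 + 2653x + 452)

Only t ≡ 4 (mod 5) is unaccounted for. Put t = 5x+4:
2(5x+4)^5 + 10(5x+4)^2 + 13(5x+4) expands to 6250x^5 + 25000x^4 + 40000x^3 + 32250x^2 + 13265x + 2260,
and factoring out 5 leaves 5(1250x^5 + 5000x^4 + 8000x^3 + 6450x^2 + 2653x + 452).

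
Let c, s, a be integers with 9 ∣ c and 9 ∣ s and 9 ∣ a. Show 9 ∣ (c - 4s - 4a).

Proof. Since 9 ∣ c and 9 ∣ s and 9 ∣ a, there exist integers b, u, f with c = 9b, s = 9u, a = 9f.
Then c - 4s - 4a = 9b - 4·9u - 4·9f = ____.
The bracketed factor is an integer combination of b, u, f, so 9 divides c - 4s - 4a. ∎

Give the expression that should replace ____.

9(b - 4f - 4u)

Each term has a factor of 9: 9b - 4·9u - 4·9f = 9·(b - 4f - 4u).
Since b - 4f - 4u is an integer, 9 ∣ (c - 4s - 4a).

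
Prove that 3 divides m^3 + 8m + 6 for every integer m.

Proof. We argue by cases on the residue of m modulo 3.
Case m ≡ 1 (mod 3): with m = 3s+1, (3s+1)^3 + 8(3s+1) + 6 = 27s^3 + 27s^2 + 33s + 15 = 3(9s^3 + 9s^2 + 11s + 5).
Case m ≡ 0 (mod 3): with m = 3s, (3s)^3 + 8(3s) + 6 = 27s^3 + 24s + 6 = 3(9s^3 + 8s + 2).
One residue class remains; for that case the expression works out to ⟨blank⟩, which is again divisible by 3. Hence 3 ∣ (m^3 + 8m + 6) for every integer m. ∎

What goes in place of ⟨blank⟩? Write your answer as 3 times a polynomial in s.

The residues treated are {1, 0}, so the missing case is m ≡ 2 (mod 3); write m = 3s+2.
Then (3s+2)^3 + 8(3s+2) + 6 = 27s^3 + 54s^2 + 60s + 30 = 3(9s^3 + 18s^2 + 20s + 10).

3(9s^3 + 18s^2 + 20s + 10)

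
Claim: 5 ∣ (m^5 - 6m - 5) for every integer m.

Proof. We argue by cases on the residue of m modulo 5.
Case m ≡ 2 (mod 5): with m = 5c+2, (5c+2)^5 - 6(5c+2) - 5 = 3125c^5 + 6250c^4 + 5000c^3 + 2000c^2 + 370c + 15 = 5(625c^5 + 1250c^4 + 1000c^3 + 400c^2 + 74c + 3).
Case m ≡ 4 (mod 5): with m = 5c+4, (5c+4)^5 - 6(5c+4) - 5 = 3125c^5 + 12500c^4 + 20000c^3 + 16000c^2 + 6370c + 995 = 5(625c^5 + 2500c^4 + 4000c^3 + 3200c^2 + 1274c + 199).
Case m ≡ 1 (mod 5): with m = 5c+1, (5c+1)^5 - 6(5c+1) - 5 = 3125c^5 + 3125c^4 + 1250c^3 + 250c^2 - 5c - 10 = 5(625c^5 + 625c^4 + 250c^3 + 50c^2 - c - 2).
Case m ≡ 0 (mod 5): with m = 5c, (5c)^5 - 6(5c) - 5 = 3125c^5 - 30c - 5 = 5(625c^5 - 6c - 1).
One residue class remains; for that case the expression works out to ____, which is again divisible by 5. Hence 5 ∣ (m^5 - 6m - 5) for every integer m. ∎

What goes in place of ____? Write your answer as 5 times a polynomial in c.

Only m ≡ 3 (mod 5) is unaccounted for. Put m = 5c+3:
(5c+3)^5 - 6(5c+3) - 5 expands to 3125c^5 + 9375c^4 + 11250c^3 + 6750c^2 + 1995c + 220,
and factoring out 5 leaves 5(625c^5 + 1875c^4 + 2250c^3 + 1350c^2 + 399c + 44).

5(625c^5 + 1875c^4 + 2250c^3 + 1350c^2 + 399c + 44)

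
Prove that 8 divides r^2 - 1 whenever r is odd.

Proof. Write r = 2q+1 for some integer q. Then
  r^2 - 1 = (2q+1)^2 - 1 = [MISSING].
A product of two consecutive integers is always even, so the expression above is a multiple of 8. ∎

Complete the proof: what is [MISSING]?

4q(q + 1)

(2q+1)^2 - 1 = 4q^2 + 4q + 1 - 1 = 4q^2 + 4q = 4q(q+1).
Since q and q+1 are consecutive, q(q+1) is even, and 4·(even) is a multiple of 8.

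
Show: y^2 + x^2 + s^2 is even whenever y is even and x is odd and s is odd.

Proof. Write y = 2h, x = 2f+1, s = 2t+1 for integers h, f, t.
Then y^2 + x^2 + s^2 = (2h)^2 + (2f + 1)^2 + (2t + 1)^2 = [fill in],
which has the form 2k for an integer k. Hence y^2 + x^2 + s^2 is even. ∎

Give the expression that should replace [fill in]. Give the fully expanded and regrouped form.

(2h)^2 + (2f + 1)^2 + (2t + 1)^2 = 4f^2 + 4f + 4h^2 + 4t^2 + 4t + 2
= 2(2f^2 + 2f + 2h^2 + 2t^2 + 2t + 1).
Since 2f^2 + 2f + 2h^2 + 2t^2 + 2t + 1 is an integer, the sum of squares is of the form 2k for an integer k.

2(2f^2 + 2f + 2h^2 + 2t^2 + 2t + 1)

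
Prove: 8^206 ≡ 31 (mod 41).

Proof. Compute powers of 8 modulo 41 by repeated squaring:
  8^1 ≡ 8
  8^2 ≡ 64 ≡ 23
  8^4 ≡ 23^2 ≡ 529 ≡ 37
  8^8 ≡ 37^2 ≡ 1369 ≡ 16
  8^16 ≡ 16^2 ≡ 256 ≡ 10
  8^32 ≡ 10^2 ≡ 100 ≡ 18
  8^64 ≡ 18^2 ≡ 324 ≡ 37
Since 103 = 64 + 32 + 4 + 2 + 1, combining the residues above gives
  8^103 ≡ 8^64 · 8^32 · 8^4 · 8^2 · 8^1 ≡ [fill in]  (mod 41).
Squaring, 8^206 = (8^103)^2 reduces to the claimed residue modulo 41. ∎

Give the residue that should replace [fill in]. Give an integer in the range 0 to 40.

Multiply the listed residues: 37 · 18 · 37 · 23 · 8 = 666 → 24642 → 566766 → 4534128.
Reducing modulo 41: 4534128 = 110588·41 + 20, so 8^103 ≡ 20.

20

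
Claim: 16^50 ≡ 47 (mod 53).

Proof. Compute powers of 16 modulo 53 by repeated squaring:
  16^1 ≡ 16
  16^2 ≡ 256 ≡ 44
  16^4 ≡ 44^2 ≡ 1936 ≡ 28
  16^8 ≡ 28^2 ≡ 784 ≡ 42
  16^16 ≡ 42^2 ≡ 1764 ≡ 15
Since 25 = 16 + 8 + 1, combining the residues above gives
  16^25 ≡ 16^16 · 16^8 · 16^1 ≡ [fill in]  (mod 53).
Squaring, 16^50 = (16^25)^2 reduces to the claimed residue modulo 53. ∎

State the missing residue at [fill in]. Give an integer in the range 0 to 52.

10

16^16 · 16^8 · 16^1 ≡ 15 · 42 · 16 = 10080.
10080 mod 53 = 10, so 16^25 ≡ 10 (mod 53).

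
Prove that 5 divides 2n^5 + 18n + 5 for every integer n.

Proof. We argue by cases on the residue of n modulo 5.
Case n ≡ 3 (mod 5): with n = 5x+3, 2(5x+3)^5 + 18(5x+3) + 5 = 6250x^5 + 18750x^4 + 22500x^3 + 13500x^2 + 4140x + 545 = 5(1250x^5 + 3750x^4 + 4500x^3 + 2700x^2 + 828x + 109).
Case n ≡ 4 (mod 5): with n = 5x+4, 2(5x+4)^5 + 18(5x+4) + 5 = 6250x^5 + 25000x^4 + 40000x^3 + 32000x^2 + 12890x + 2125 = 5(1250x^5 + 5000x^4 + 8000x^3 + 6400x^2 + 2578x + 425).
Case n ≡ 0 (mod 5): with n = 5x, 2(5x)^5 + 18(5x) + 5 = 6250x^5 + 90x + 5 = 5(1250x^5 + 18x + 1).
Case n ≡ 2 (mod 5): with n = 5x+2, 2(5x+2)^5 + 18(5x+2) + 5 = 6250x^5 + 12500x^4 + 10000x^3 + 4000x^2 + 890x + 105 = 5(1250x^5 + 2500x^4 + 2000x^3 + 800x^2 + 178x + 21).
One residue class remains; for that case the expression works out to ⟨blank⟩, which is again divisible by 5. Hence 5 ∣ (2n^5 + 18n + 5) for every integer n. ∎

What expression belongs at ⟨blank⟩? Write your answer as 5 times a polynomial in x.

Only n ≡ 1 (mod 5) is unaccounted for. Put n = 5x+1:
2(5x+1)^5 + 18(5x+1) + 5 expands to 6250x^5 + 6250x^4 + 2500x^3 + 500x^2 + 140x + 25,
and factoring out 5 leaves 5(1250x^5 + 1250x^4 + 500x^3 + 100x^2 + 28x + 5).

5(1250x^5 + 1250x^4 + 500x^3 + 100x^2 + 28x + 5)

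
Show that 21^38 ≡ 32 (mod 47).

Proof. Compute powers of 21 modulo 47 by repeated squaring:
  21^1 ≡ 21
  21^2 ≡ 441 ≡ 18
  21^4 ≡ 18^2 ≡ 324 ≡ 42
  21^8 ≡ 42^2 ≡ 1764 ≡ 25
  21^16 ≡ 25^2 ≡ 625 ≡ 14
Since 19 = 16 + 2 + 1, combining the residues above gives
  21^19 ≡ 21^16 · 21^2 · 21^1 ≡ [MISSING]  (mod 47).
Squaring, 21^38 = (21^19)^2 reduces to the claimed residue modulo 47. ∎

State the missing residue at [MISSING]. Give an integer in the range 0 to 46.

Multiply the listed residues: 14 · 18 · 21 = 252 → 5292.
Reducing modulo 47: 5292 = 112·47 + 28, so 21^19 ≡ 28.

28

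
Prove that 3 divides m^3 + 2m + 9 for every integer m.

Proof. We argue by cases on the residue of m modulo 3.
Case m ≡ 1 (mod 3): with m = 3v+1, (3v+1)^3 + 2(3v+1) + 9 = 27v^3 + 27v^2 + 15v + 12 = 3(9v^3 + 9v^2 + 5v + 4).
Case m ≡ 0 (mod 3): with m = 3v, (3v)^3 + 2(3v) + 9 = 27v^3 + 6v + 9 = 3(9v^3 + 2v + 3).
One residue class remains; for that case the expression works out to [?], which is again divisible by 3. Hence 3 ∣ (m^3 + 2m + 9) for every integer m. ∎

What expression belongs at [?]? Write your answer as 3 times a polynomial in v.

3(9v^3 + 18v^2 + 14v + 7)

The residues treated are {1, 0}, so the missing case is m ≡ 2 (mod 3); write m = 3v+2.
Then (3v+2)^3 + 2(3v+2) + 9 = 27v^3 + 54v^2 + 42v + 21 = 3(9v^3 + 18v^2 + 14v + 7).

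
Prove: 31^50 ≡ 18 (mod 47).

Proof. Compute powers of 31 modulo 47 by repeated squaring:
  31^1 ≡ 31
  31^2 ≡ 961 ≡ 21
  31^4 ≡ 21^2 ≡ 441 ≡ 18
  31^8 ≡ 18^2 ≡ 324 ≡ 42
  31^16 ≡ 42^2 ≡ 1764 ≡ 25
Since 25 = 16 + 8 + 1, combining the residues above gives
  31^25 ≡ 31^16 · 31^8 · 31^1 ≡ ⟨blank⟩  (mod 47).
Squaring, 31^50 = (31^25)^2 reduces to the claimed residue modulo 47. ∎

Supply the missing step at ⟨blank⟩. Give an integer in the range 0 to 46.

26

Multiply the listed residues: 25 · 42 · 31 = 1050 → 32550.
Reducing modulo 47: 32550 = 692·47 + 26, so 31^25 ≡ 26.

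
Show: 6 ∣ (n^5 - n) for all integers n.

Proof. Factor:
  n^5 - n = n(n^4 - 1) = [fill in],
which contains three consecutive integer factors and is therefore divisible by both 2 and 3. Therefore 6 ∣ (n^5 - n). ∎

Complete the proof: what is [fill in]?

(n - 1)n(n + 1)(n^2 + 1)

n^4 - 1 = (n^2 - 1)(n^2 + 1), and n^2 - 1 = (n-1)(n+1).
So n(n^4 - 1) = (n - 1)n(n + 1)(n^2 + 1).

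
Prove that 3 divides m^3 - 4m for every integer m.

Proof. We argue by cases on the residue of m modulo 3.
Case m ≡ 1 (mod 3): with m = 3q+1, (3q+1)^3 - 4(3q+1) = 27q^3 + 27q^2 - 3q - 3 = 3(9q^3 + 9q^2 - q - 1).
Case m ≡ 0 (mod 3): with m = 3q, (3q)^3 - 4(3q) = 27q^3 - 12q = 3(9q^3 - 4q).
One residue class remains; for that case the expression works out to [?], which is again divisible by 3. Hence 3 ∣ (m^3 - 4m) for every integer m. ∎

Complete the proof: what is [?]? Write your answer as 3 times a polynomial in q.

3(9q^3 + 18q^2 + 8q)

The residues treated are {1, 0}, so the missing case is m ≡ 2 (mod 3); write m = 3q+2.
Then (3q+2)^3 - 4(3q+2) = 27q^3 + 54q^2 + 24q = 3(9q^3 + 18q^2 + 8q).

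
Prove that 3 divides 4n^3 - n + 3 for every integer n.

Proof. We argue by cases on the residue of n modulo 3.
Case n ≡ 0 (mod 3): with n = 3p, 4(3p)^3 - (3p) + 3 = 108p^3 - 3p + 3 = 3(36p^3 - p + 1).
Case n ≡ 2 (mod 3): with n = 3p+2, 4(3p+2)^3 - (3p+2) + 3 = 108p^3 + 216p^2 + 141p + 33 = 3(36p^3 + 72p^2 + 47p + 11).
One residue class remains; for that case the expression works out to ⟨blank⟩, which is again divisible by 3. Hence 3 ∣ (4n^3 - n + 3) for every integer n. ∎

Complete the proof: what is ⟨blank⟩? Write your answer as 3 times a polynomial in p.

3(36p^3 + 36p^2 + 11p + 2)

Only n ≡ 1 (mod 3) is unaccounted for. Put n = 3p+1:
4(3p+1)^3 - (3p+1) + 3 expands to 108p^3 + 108p^2 + 33p + 6,
and factoring out 3 leaves 3(36p^3 + 36p^2 + 11p + 2).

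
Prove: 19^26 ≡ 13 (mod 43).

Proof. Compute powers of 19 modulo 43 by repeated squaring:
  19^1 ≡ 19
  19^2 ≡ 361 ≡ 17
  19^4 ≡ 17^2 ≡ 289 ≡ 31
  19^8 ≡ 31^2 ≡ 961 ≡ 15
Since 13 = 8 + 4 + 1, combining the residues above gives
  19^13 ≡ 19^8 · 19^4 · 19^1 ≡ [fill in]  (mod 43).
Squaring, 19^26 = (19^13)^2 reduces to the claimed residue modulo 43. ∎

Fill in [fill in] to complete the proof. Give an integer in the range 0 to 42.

Multiply the listed residues: 15 · 31 · 19 = 465 → 8835.
Reducing modulo 43: 8835 = 205·43 + 20, so 19^13 ≡ 20.

20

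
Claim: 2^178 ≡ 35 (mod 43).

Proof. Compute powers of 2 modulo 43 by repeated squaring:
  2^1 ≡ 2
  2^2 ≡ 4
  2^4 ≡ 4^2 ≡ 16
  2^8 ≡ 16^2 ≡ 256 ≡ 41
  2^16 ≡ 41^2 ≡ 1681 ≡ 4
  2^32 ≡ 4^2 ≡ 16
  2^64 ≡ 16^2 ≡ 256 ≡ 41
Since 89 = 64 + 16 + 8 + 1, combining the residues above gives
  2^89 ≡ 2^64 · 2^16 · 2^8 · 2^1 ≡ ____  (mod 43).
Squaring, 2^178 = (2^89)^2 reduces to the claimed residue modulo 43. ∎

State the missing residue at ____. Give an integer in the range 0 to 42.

Multiply the listed residues: 41 · 4 · 41 · 2 = 164 → 6724 → 13448.
Reducing modulo 43: 13448 = 312·43 + 32, so 2^89 ≡ 32.

32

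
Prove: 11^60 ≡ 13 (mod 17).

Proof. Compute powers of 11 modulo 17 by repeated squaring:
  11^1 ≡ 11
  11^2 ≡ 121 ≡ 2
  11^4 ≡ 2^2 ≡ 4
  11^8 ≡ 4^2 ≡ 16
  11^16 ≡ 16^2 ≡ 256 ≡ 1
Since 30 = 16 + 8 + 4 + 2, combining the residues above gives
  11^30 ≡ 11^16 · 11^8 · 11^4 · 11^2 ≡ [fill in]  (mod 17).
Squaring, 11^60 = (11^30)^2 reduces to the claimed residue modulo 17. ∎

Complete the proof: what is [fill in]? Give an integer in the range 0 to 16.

9

Multiply the listed residues: 1 · 16 · 4 · 2 = 16 → 64 → 128.
Reducing modulo 17: 128 = 7·17 + 9, so 11^30 ≡ 9.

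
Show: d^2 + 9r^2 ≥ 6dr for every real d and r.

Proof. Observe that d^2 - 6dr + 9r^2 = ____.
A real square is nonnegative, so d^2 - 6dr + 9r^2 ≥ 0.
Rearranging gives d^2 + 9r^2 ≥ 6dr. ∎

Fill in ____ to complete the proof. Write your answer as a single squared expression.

The leading and trailing coefficients are 1^2 and 3^2, and 6 = 2·1·3, so the trinomial is (d - 3r)^2.
Hence d^2 - 6dr + 9r^2 ≥ 0.

(d - 3r)^2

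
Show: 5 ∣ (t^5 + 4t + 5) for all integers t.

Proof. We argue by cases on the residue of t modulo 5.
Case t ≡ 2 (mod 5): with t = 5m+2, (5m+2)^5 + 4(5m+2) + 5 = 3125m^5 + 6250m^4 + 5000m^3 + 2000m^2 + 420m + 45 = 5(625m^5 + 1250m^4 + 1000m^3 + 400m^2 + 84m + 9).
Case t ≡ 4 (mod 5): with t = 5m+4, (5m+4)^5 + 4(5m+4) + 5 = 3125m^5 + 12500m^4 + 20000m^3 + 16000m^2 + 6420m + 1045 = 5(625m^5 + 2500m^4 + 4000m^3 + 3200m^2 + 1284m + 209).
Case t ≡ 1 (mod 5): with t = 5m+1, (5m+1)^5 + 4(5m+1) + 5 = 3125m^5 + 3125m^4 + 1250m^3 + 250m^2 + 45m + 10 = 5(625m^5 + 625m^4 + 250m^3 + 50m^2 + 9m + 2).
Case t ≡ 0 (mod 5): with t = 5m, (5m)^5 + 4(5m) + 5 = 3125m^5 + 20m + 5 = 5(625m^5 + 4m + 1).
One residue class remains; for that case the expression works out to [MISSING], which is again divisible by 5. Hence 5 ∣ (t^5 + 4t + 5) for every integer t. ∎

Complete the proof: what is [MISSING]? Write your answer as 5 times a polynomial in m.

5(625m^5 + 1875m^4 + 2250m^3 + 1350m^2 + 409m + 52)

Only t ≡ 3 (mod 5) is unaccounted for. Put t = 5m+3:
(5m+3)^5 + 4(5m+3) + 5 expands to 3125m^5 + 9375m^4 + 11250m^3 + 6750m^2 + 2045m + 260,
and factoring out 5 leaves 5(625m^5 + 1875m^4 + 2250m^3 + 1350m^2 + 409m + 52).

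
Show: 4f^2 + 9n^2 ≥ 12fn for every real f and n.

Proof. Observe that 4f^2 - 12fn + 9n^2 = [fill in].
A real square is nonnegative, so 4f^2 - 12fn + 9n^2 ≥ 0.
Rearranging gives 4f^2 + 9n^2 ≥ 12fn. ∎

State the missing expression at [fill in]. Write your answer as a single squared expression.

The leading and trailing coefficients are 2^2 and 3^2, and 12 = 2·2·3, so the trinomial is (2f - 3n)^2.
Hence 4f^2 - 12fn + 9n^2 ≥ 0.

(2f - 3n)^2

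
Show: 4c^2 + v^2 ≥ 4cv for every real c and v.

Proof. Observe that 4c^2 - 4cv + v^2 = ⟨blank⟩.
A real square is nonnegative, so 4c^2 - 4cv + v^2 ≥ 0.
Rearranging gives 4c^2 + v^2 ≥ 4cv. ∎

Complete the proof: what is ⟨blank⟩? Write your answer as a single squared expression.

The leading and trailing coefficients are 2^2 and 1^2, and 4 = 2·2·1, so the trinomial is (2c - v)^2.
Hence 4c^2 - 4cv + v^2 ≥ 0.

(2c - v)^2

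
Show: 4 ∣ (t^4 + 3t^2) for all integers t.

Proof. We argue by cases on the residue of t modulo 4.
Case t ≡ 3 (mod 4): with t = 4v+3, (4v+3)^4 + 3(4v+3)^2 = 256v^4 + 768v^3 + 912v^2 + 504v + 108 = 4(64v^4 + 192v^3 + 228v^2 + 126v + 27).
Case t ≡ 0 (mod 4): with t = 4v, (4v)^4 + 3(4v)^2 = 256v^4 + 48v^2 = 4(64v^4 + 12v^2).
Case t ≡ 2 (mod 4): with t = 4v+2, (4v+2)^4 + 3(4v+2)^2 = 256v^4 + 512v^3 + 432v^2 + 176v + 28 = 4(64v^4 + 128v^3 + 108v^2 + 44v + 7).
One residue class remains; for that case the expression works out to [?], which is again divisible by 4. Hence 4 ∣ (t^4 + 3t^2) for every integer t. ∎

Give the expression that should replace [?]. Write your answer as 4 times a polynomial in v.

4(64v^4 + 64v^3 + 36v^2 + 10v + 1)

Only t ≡ 1 (mod 4) is unaccounted for. Put t = 4v+1:
(4v+1)^4 + 3(4v+1)^2 expands to 256v^4 + 256v^3 + 144v^2 + 40v + 4,
and factoring out 4 leaves 4(64v^4 + 64v^3 + 36v^2 + 10v + 1).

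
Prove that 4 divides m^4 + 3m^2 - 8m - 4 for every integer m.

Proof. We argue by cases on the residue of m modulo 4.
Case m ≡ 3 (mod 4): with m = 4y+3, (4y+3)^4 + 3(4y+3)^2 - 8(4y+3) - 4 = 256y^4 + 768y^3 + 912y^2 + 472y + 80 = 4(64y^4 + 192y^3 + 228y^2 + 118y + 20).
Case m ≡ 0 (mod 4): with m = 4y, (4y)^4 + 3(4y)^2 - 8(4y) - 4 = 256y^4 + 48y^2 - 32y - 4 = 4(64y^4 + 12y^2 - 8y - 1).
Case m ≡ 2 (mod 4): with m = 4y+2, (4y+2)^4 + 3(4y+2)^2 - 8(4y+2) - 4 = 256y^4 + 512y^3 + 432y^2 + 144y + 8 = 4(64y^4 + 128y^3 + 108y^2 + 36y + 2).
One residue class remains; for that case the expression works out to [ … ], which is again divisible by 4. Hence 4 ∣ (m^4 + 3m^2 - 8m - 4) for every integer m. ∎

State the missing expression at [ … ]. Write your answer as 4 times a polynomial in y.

The residues treated are {3, 0, 2}, so the missing case is m ≡ 1 (mod 4); write m = 4y+1.
Then (4y+1)^4 + 3(4y+1)^2 - 8(4y+1) - 4 = 256y^4 + 256y^3 + 144y^2 + 8y - 8 = 4(64y^4 + 64y^3 + 36y^2 + 2y - 2).

4(64y^4 + 64y^3 + 36y^2 + 2y - 2)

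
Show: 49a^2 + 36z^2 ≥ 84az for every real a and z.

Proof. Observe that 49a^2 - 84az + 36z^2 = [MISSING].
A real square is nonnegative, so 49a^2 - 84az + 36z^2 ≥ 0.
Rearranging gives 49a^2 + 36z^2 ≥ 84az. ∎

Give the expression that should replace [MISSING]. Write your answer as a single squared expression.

The leading and trailing coefficients are 7^2 and 6^2, and 84 = 2·7·6, so the trinomial is (7a - 6z)^2.
Hence 49a^2 - 84az + 36z^2 ≥ 0.

(7a - 6z)^2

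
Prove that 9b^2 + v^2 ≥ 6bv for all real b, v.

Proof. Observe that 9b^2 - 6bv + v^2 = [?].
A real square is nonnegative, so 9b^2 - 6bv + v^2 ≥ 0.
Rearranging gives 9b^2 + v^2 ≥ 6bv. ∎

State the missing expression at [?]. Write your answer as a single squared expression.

(3b - v)^2

The leading and trailing coefficients are 3^2 and 1^2, and 6 = 2·3·1, so the trinomial is (3b - v)^2.
Hence 9b^2 - 6bv + v^2 ≥ 0.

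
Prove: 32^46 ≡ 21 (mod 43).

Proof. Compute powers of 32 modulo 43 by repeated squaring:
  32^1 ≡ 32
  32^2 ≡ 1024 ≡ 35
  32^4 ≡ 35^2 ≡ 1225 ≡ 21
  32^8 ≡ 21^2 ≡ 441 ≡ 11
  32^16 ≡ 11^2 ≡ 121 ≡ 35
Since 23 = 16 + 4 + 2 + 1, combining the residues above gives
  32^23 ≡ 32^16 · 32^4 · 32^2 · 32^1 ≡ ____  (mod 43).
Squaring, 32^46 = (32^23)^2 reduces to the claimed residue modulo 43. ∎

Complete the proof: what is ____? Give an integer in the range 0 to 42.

32^16 · 32^4 · 32^2 · 32^1 ≡ 35 · 21 · 35 · 32 = 823200.
823200 mod 43 = 8, so 32^23 ≡ 8 (mod 43).

8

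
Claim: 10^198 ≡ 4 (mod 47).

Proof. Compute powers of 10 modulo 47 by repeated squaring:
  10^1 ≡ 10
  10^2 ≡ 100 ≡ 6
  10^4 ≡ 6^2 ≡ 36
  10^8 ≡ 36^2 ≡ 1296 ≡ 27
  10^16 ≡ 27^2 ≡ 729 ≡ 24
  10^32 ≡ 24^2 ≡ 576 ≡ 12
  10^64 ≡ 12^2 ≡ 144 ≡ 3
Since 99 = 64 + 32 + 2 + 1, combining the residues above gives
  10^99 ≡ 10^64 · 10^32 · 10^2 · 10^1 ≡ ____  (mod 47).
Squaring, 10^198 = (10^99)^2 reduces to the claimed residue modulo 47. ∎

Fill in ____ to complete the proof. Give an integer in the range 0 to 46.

10^64 · 10^32 · 10^2 · 10^1 ≡ 3 · 12 · 6 · 10 = 2160.
2160 mod 47 = 45, so 10^99 ≡ 45 (mod 47).

45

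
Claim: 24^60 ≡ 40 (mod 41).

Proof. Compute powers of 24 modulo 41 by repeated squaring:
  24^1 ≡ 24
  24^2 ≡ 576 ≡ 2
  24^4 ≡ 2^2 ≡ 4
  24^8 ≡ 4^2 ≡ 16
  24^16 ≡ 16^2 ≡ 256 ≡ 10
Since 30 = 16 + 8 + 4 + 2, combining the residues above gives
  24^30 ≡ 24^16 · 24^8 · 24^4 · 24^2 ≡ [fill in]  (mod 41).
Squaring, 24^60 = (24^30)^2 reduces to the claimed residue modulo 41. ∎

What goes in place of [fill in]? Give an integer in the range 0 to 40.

Multiply the listed residues: 10 · 16 · 4 · 2 = 160 → 640 → 1280.
Reducing modulo 41: 1280 = 31·41 + 9, so 24^30 ≡ 9.

9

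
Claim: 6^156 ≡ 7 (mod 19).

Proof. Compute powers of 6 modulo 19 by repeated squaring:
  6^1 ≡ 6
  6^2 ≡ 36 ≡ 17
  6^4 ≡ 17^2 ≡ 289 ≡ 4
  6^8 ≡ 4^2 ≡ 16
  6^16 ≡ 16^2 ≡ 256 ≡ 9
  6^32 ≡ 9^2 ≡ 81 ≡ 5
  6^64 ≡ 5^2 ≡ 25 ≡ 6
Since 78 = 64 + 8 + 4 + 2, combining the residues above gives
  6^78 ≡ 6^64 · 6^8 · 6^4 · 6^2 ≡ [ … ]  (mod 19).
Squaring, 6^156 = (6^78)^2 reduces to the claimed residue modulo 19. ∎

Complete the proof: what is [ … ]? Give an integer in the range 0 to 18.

Multiply the listed residues: 6 · 16 · 4 · 17 = 96 → 384 → 6528.
Reducing modulo 19: 6528 = 343·19 + 11, so 6^78 ≡ 11.

11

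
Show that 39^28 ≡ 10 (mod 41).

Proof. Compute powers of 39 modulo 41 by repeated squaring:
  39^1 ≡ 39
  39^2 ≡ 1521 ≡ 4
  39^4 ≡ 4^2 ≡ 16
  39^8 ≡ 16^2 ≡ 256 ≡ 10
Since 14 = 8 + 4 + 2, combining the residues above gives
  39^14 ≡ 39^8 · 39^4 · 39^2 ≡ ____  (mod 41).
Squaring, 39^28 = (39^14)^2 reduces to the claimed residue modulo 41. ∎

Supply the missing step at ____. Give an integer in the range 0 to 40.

39^8 · 39^4 · 39^2 ≡ 10 · 16 · 4 = 640.
640 mod 41 = 25, so 39^14 ≡ 25 (mod 41).

25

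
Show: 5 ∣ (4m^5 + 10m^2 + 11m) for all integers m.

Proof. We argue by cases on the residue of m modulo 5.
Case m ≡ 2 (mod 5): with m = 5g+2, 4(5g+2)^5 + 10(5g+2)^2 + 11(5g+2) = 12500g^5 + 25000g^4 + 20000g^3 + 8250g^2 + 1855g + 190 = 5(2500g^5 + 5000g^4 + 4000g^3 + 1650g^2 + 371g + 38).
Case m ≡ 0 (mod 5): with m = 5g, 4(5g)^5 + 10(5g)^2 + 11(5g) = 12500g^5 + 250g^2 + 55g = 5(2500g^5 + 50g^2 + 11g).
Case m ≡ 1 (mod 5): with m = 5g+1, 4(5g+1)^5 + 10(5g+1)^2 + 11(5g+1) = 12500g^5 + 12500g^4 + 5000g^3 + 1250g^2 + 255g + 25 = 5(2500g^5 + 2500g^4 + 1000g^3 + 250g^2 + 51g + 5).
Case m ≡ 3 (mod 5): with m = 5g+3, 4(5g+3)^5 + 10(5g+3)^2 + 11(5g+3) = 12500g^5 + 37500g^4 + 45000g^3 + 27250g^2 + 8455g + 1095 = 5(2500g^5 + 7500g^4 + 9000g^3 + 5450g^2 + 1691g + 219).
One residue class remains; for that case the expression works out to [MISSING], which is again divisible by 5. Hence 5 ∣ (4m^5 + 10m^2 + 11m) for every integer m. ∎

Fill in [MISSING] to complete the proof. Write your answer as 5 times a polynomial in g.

Only m ≡ 4 (mod 5) is unaccounted for. Put m = 5g+4:
4(5g+4)^5 + 10(5g+4)^2 + 11(5g+4) expands to 12500g^5 + 50000g^4 + 80000g^3 + 64250g^2 + 26055g + 4300,
and factoring out 5 leaves 5(2500g^5 + 10000g^4 + 16000g^3 + 12850g^2 + 5211g + 860).

5(2500g^5 + 10000g^4 + 16000g^3 + 12850g^2 + 5211g + 860)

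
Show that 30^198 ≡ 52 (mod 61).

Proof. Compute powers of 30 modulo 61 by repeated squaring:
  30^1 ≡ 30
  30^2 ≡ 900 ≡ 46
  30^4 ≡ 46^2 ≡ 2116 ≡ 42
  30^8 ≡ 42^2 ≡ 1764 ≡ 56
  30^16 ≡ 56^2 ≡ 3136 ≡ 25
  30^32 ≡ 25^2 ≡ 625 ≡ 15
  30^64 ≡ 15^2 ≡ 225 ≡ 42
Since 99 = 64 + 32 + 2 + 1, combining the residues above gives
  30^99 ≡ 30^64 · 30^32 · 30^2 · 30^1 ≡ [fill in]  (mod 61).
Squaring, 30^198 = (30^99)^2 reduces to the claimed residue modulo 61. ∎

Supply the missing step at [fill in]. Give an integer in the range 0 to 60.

Multiply the listed residues: 42 · 15 · 46 · 30 = 630 → 28980 → 869400.
Reducing modulo 61: 869400 = 14252·61 + 28, so 30^99 ≡ 28.

28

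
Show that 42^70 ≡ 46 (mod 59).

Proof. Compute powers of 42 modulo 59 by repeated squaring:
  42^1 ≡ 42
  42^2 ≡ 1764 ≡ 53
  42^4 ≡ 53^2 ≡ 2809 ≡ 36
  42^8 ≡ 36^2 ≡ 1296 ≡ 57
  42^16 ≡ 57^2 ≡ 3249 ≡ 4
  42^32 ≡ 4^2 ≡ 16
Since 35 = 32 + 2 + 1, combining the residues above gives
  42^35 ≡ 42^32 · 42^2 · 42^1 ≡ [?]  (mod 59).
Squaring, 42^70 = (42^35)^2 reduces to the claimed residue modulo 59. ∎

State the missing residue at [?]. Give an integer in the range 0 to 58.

39

42^32 · 42^2 · 42^1 ≡ 16 · 53 · 42 = 35616.
35616 mod 59 = 39, so 42^35 ≡ 39 (mod 59).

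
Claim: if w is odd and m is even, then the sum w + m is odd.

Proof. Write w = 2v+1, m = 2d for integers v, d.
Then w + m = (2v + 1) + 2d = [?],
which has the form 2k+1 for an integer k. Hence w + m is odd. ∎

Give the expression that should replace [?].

(2v + 1) + 2d = 2d + 2v + 1
= 2(d + v) + 1.
Since d + v is an integer, the sum is of the form 2k+1 for an integer k.

2(d + v) + 1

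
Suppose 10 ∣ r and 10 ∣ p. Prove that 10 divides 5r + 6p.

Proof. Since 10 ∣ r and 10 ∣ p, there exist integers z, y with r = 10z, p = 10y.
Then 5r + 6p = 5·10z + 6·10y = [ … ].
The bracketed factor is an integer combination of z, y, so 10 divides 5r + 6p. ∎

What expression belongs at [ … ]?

10(6y + 5z)

Each term has a factor of 10: 5·10z + 6·10y = 10·(6y + 5z).
Since 6y + 5z is an integer, 10 ∣ (5r + 6p).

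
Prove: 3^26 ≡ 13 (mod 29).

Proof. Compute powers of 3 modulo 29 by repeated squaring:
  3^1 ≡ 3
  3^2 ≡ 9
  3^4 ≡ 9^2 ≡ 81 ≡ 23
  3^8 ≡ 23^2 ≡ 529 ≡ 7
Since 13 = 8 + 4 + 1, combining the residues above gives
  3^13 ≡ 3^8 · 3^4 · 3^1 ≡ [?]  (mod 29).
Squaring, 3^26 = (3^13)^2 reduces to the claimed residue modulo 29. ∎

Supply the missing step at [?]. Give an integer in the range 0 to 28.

3^8 · 3^4 · 3^1 ≡ 7 · 23 · 3 = 483.
483 mod 29 = 19, so 3^13 ≡ 19 (mod 29).

19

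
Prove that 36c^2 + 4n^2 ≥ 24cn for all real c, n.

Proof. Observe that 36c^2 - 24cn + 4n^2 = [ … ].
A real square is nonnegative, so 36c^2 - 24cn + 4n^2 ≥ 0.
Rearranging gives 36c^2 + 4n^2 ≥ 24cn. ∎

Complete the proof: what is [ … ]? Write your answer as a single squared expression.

(6c - 2n)^2

The leading and trailing coefficients are 6^2 and 2^2, and 24 = 2·6·2, so the trinomial is (6c - 2n)^2.
Hence 36c^2 - 24cn + 4n^2 ≥ 0.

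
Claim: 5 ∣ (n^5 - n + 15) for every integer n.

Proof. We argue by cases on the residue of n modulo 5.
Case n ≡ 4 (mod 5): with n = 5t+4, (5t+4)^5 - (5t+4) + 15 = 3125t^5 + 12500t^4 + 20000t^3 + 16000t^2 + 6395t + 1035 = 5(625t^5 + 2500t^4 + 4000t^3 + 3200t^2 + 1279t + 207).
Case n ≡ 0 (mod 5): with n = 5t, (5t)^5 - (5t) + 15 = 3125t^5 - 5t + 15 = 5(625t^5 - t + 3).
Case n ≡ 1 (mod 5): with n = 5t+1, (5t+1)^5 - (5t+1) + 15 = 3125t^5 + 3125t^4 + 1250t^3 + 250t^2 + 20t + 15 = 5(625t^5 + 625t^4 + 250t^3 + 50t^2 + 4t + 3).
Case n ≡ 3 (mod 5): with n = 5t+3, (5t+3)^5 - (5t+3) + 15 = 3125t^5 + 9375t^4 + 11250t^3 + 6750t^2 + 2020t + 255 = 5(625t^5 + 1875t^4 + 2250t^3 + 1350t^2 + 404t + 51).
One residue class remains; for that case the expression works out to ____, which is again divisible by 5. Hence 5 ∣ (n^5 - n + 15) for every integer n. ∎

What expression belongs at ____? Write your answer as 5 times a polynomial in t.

The residues treated are {4, 0, 1, 3}, so the missing case is n ≡ 2 (mod 5); write n = 5t+2.
Then (5t+2)^5 - (5t+2) + 15 = 3125t^5 + 6250t^4 + 5000t^3 + 2000t^2 + 395t + 45 = 5(625t^5 + 1250t^4 + 1000t^3 + 400t^2 + 79t + 9).

5(625t^5 + 1250t^4 + 1000t^3 + 400t^2 + 79t + 9)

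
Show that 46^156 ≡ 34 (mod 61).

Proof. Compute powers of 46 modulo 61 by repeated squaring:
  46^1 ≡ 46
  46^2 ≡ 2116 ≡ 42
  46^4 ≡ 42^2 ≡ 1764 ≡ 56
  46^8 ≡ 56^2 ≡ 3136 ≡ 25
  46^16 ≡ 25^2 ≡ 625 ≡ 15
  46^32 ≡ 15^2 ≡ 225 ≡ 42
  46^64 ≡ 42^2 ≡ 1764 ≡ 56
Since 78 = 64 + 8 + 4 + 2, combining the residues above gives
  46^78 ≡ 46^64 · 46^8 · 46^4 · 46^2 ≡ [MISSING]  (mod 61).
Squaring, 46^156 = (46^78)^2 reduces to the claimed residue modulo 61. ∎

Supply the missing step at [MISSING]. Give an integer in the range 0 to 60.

Multiply the listed residues: 56 · 25 · 56 · 42 = 1400 → 78400 → 3292800.
Reducing modulo 61: 3292800 = 53980·61 + 20, so 46^78 ≡ 20.

20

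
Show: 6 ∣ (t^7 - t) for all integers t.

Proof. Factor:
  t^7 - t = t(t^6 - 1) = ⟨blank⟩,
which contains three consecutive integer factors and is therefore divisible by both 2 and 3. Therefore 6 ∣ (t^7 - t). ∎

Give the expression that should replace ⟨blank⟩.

t^6 - 1 = (t^2 - 1)(t^4 + t^2 + 1), and t^2 - 1 = (t-1)(t+1).
So t(t^6 - 1) = (t - 1)t(t + 1)(t^4 + t^2 + 1).

(t - 1)t(t + 1)(t^4 + t^2 + 1)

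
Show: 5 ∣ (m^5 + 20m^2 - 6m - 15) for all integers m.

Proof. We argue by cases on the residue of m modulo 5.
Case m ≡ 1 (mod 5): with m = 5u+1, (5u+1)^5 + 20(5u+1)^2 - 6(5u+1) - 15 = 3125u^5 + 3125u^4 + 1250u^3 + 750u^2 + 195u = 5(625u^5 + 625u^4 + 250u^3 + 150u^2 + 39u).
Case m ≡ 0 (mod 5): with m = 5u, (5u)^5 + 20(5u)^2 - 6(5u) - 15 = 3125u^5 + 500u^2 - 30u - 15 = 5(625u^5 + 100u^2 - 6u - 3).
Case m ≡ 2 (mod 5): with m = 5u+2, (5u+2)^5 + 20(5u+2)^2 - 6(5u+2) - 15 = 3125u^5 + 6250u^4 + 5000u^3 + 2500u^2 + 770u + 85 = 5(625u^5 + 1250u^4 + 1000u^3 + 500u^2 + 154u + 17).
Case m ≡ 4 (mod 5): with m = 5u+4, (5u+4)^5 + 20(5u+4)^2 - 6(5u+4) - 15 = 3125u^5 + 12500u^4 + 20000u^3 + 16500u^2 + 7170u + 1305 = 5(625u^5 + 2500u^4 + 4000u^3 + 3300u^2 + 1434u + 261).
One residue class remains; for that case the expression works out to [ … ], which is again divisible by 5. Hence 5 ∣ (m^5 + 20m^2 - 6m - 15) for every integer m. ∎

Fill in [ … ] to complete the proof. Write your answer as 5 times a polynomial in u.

5(625u^5 + 1875u^4 + 2250u^3 + 1450u^2 + 519u + 78)

The residues treated are {1, 0, 2, 4}, so the missing case is m ≡ 3 (mod 5); write m = 5u+3.
Then (5u+3)^5 + 20(5u+3)^2 - 6(5u+3) - 15 = 3125u^5 + 9375u^4 + 11250u^3 + 7250u^2 + 2595u + 390 = 5(625u^5 + 1875u^4 + 2250u^3 + 1450u^2 + 519u + 78).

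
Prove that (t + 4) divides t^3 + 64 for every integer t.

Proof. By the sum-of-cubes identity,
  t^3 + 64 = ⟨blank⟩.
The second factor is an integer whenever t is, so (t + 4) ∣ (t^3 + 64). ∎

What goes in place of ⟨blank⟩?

Polynomial division of t^3 + 64 by t + 4 leaves remainder 0 and quotient t^2 - 4t + 16.
Hence t^3 + 64 = (t + 4)(t^2 - 4t + 16).

(t + 4)(t^2 - 4t + 16)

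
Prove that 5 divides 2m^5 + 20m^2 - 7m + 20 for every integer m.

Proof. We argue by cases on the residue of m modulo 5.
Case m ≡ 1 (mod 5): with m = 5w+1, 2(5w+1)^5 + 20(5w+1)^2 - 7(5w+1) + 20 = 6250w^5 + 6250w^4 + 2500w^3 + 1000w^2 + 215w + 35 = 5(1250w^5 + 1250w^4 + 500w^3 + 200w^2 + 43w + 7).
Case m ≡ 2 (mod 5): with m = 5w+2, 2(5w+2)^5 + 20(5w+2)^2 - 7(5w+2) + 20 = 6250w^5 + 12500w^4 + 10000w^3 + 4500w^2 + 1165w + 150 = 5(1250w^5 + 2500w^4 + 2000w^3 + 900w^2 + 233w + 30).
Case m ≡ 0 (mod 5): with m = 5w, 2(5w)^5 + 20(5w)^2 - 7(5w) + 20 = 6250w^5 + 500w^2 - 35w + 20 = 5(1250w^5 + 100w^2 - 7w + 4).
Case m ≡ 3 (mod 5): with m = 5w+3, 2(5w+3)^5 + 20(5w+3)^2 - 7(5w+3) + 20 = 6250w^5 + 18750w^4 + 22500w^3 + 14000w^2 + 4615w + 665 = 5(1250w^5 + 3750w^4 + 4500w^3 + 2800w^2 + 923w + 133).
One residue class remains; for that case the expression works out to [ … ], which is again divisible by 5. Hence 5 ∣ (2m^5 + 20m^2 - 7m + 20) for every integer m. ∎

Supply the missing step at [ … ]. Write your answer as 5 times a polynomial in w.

The residues treated are {1, 2, 0, 3}, so the missing case is m ≡ 4 (mod 5); write m = 5w+4.
Then 2(5w+4)^5 + 20(5w+4)^2 - 7(5w+4) + 20 = 6250w^5 + 25000w^4 + 40000w^3 + 32500w^2 + 13565w + 2360 = 5(1250w^5 + 5000w^4 + 8000w^3 + 6500w^2 + 2713w + 472).

5(1250w^5 + 5000w^4 + 8000w^3 + 6500w^2 + 2713w + 472)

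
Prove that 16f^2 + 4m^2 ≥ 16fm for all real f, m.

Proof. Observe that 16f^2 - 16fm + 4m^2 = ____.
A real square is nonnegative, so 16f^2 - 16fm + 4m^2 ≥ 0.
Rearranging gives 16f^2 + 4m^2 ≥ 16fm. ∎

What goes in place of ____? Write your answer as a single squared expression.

16f^2 - 16fm + 4m^2 is a perfect-square trinomial: the outer terms are (4f)^2 and (2m)^2, and the cross term is -2·4f·2m.
So 16f^2 - 16fm + 4m^2 = (4f - 2m)^2 ≥ 0.

(4f - 2m)^2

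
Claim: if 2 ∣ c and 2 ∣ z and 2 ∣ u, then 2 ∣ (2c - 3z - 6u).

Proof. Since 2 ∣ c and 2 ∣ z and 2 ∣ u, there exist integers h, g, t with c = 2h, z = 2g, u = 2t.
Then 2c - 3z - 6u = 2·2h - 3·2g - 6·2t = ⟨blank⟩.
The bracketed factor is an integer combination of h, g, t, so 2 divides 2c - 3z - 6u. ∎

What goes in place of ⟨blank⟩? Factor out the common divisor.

Each term has a factor of 2: 2·2h - 3·2g - 6·2t = 2·(-3g + 2h - 6t).
Since -3g + 2h - 6t is an integer, 2 ∣ (2c - 3z - 6u).

2(-3g + 2h - 6t)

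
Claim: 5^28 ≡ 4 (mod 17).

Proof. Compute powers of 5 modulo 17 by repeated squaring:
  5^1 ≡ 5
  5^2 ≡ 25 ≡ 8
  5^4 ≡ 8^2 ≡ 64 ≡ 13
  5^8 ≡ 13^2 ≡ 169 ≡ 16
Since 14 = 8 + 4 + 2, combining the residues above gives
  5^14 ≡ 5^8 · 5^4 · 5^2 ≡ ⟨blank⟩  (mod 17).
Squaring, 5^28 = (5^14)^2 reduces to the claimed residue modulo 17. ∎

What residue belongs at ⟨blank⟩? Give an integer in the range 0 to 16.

15

5^8 · 5^4 · 5^2 ≡ 16 · 13 · 8 = 1664.
1664 mod 17 = 15, so 5^14 ≡ 15 (mod 17).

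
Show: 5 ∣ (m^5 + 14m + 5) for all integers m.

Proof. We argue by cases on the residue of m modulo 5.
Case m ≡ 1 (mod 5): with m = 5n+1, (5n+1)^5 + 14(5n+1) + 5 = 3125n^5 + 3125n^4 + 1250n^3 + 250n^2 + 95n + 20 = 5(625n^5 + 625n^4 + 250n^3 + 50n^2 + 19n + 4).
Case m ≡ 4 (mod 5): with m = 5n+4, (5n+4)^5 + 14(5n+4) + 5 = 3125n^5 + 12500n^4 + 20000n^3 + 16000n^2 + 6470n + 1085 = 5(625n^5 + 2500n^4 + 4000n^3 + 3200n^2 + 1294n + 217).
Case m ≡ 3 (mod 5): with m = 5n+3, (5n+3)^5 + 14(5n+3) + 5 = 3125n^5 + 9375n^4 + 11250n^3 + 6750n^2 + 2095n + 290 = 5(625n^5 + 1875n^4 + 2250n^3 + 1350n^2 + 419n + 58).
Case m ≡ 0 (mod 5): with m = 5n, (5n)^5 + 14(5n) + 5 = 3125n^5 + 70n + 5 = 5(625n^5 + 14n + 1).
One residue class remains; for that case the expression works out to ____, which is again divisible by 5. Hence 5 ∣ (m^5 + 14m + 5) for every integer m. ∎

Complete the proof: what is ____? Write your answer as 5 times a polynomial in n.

5(625n^5 + 1250n^4 + 1000n^3 + 400n^2 + 94n + 13)

Only m ≡ 2 (mod 5) is unaccounted for. Put m = 5n+2:
(5n+2)^5 + 14(5n+2) + 5 expands to 3125n^5 + 6250n^4 + 5000n^3 + 2000n^2 + 470n + 65,
and factoring out 5 leaves 5(625n^5 + 1250n^4 + 1000n^3 + 400n^2 + 94n + 13).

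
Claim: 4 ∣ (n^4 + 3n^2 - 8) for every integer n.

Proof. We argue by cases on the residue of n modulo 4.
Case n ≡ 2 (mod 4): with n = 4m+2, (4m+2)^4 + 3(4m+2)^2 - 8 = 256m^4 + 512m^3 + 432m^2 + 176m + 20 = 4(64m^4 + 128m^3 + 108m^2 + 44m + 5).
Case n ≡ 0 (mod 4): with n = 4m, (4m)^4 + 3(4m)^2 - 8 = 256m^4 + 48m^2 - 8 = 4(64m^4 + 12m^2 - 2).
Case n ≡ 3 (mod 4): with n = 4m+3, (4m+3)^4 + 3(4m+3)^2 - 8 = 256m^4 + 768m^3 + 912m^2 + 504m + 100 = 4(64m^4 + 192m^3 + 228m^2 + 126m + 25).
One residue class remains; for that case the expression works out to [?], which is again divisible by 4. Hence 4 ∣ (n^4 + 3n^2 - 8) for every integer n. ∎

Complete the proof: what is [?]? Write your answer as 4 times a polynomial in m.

The residues treated are {2, 0, 3}, so the missing case is n ≡ 1 (mod 4); write n = 4m+1.
Then (4m+1)^4 + 3(4m+1)^2 - 8 = 256m^4 + 256m^3 + 144m^2 + 40m - 4 = 4(64m^4 + 64m^3 + 36m^2 + 10m - 1).

4(64m^4 + 64m^3 + 36m^2 + 10m - 1)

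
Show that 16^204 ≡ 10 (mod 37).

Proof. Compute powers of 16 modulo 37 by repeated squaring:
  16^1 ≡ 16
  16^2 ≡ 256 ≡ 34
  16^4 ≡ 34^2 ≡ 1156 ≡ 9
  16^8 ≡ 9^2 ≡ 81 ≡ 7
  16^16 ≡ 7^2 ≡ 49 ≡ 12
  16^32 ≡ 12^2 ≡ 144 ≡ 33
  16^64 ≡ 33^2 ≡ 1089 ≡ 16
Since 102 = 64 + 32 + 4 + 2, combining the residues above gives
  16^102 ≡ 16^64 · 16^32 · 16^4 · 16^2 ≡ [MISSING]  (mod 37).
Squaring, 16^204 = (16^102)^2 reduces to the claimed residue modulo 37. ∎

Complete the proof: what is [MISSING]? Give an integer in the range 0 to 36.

Multiply the listed residues: 16 · 33 · 9 · 34 = 528 → 4752 → 161568.
Reducing modulo 37: 161568 = 4366·37 + 26, so 16^102 ≡ 26.

26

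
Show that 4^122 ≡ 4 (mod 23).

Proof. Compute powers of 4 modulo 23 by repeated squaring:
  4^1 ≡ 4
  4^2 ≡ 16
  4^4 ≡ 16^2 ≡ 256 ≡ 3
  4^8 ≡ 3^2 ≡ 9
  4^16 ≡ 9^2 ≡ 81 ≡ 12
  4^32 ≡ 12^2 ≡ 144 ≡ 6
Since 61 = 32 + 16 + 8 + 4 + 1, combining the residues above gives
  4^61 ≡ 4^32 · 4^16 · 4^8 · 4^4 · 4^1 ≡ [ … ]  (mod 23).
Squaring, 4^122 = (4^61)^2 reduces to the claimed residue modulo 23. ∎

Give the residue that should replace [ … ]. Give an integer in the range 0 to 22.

Multiply the listed residues: 6 · 12 · 9 · 3 · 4 = 72 → 648 → 1944 → 7776.
Reducing modulo 23: 7776 = 338·23 + 2, so 4^61 ≡ 2.

2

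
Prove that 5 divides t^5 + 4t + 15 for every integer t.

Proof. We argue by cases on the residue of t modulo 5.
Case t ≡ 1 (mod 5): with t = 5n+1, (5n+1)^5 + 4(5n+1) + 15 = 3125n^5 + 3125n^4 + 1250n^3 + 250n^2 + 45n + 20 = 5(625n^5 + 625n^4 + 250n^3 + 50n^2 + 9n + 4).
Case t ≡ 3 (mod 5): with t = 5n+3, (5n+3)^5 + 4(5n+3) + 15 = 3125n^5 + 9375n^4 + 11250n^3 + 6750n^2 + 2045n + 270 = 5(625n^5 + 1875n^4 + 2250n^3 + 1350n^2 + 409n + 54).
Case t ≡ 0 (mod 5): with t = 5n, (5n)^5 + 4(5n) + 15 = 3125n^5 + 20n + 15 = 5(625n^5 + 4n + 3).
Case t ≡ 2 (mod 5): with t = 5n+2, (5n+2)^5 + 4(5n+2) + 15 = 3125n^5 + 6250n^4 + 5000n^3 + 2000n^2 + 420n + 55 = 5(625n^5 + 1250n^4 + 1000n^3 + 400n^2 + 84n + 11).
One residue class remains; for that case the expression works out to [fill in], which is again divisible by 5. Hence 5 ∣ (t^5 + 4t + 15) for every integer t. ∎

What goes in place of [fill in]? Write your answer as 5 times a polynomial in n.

5(625n^5 + 2500n^4 + 4000n^3 + 3200n^2 + 1284n + 211)

Only t ≡ 4 (mod 5) is unaccounted for. Put t = 5n+4:
(5n+4)^5 + 4(5n+4) + 15 expands to 3125n^5 + 12500n^4 + 20000n^3 + 16000n^2 + 6420n + 1055,
and factoring out 5 leaves 5(625n^5 + 2500n^4 + 4000n^3 + 3200n^2 + 1284n + 211).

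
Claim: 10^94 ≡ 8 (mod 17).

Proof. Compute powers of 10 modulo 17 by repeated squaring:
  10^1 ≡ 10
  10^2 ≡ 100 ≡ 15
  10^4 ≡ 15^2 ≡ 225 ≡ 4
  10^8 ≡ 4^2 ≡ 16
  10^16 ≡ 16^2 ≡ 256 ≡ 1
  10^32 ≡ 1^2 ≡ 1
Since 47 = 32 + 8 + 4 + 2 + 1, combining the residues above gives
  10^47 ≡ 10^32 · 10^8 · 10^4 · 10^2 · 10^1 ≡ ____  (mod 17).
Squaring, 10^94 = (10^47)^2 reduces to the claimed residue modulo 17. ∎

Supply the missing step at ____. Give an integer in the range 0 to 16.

12

Multiply the listed residues: 1 · 16 · 4 · 15 · 10 = 16 → 64 → 960 → 9600.
Reducing modulo 17: 9600 = 564·17 + 12, so 10^47 ≡ 12.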